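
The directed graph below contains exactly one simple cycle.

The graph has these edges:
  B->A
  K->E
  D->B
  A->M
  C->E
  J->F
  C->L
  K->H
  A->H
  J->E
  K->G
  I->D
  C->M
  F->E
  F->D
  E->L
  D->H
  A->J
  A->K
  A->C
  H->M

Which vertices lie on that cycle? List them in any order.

DFS with gray/black marking from D:
D gray
  H gray
    M gray
    M black
  H black
  B gray
    A gray
      J gray
        E gray
          L gray
          L black
        E black
        F gray
          F→E: E black — skip
          F→D: D is gray → back edge
Back edge closes the cycle D → B → A → J → F → D; its vertices are {A, B, D, F, J}.

A, B, D, F, J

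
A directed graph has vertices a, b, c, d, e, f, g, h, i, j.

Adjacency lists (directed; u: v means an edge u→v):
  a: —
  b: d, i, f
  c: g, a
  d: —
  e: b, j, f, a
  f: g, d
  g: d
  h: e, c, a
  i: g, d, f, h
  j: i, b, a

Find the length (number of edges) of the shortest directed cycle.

4

For each vertex v, BFS finds the shortest path from v back to v.
The shortest such closed walk is h → e → j → i → h, length 4.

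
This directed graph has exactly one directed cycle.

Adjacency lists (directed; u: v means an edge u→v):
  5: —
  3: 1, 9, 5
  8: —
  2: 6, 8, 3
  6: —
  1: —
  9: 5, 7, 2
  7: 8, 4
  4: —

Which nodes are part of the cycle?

DFS with gray/black marking from 2:
2 gray
  6 gray
  6 black
  8 gray
  8 black
  3 gray
    1 gray
    1 black
    9 gray
      5 gray
      5 black
      7 gray
        7→8: 8 black — skip
        4 gray
        4 black
      7 black
      9→2: 2 is gray → back edge
Back edge closes the cycle 2 → 3 → 9 → 2; its vertices are {2, 3, 9}.

2, 3, 9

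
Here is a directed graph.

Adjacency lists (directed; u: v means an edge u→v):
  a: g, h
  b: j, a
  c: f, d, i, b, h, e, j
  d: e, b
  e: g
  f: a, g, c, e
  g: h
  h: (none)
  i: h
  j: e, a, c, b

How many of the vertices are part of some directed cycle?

5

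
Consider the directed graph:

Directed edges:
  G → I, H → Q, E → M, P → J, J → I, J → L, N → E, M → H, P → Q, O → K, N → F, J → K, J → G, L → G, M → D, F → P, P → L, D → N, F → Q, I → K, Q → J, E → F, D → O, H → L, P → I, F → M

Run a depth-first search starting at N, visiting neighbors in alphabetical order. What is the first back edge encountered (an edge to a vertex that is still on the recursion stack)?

DFS from N (visiting neighbors in alphabetical order); mark gray on enter, black on exit:
N gray
  E gray
    F gray
      M gray
        D gray
          D→N: N is gray → back edge
First back edge: D → N.

D→N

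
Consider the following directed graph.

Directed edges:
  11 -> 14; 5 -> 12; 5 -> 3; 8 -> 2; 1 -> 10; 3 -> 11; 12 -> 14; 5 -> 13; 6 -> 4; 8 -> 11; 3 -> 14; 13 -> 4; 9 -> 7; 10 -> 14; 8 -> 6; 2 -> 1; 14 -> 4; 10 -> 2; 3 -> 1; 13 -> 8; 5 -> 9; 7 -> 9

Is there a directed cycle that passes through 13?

13 lies on a cycle iff there is a path from 13 back to itself.
Exploring from 13, it never reaches itself; equivalently, its strongly connected component is a singleton.

No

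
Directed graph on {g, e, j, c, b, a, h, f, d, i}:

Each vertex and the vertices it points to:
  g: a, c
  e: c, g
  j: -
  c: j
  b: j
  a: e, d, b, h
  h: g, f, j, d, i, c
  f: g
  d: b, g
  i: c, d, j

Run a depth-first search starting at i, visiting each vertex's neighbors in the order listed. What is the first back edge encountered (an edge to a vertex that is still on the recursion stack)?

e->g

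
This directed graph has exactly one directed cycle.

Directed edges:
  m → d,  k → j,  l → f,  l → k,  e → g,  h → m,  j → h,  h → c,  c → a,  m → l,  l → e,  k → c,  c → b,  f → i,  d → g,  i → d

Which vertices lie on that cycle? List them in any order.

DFS with gray/black marking from l:
l gray
  f gray
    i gray
      d gray
        g gray
        g black
      d black
    i black
  f black
  e gray
    e→g: g black — skip
  e black
  k gray
    j gray
      h gray
        c gray
          b gray
          b black
          a gray
          a black
        c black
        m gray
          m→d: d black — skip
          m→l: l is gray → back edge
Back edge closes the cycle l → k → j → h → m → l; its vertices are {h, j, k, l, m}.

h, j, k, l, m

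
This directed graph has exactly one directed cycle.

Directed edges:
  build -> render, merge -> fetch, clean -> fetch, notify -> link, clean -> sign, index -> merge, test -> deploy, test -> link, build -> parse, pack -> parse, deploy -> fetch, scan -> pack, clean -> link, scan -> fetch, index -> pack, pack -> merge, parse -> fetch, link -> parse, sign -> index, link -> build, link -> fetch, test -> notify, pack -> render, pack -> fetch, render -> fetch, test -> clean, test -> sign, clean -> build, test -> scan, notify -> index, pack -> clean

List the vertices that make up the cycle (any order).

pack, sign, clean, index

DFS with gray/black marking from clean:
clean gray
  fetch gray
  fetch black
  link gray
    build gray
      render gray
        render→fetch: fetch black — skip
      render black
      parse gray
        parse→fetch: fetch black — skip
      parse black
    build black
    link→parse: parse black — skip
    link→fetch: fetch black — skip
  link black
  clean→build: build black — skip
  sign gray
    index gray
      merge gray
        merge→fetch: fetch black — skip
      merge black
      pack gray
        pack→fetch: fetch black — skip
        pack→clean: clean is gray → back edge
Back edge closes the cycle clean → sign → index → pack → clean; its vertices are {pack, sign, clean, index}.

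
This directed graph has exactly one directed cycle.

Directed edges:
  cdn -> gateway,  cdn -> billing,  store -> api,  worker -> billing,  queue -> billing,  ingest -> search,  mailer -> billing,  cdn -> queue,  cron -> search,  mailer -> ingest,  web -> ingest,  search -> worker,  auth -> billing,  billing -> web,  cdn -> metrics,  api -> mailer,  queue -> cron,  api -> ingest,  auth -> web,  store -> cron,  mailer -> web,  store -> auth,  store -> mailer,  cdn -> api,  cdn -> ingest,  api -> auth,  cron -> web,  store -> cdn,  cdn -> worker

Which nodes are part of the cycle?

web, ingest, search, worker, billing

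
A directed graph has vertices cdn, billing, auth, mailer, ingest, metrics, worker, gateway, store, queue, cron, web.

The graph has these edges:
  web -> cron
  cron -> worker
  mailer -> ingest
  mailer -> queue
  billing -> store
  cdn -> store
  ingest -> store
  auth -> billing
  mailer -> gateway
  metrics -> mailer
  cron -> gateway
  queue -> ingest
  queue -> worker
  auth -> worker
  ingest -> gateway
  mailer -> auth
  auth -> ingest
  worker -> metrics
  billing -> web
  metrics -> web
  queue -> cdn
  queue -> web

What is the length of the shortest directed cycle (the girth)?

For each vertex v, BFS finds the shortest path from v back to v.
The shortest such closed walk is metrics → mailer → queue → worker → metrics, length 4.

4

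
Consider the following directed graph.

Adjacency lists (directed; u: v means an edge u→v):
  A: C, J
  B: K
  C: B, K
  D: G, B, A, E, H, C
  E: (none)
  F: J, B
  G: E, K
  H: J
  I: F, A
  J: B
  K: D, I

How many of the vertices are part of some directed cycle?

10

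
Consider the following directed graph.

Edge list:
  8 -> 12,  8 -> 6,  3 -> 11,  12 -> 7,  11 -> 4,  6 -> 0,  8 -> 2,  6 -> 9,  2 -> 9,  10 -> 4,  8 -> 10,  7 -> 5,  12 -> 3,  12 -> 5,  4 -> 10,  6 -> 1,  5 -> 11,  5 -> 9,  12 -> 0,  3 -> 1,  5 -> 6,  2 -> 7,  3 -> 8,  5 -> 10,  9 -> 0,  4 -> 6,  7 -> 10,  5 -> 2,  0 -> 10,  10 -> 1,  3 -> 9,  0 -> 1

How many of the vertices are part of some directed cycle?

A vertex is on a directed cycle iff it belongs to a strongly connected component of size ≥ 2 (or has a self-loop).
The vertices on cycles are {0, 2, 3, 4, 5, 6, 7, 8, 9, 10, 12} — 11 in total.

11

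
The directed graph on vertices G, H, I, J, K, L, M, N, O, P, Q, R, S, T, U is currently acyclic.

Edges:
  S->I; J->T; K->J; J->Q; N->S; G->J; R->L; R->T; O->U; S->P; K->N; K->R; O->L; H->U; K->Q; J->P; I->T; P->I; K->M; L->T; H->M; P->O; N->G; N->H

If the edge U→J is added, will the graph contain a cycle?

Yes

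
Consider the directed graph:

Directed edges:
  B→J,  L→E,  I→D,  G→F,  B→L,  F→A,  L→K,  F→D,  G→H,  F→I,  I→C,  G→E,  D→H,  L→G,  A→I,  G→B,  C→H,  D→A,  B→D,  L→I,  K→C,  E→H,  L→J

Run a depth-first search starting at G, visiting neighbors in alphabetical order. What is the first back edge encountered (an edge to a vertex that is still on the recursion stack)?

I->D

DFS from G (visiting neighbors in alphabetical order); mark gray on enter, black on exit:
G gray
  B gray
    D gray
      A gray
        I gray
          C gray
            H gray
            H black
          C black
          I→D: D is gray → back edge
First back edge: I → D.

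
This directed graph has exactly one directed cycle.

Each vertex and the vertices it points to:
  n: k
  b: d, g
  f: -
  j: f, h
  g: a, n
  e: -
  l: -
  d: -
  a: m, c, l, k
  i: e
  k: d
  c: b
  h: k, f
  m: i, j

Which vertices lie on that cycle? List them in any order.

a, b, c, g

DFS with gray/black marking from g:
g gray
  a gray
    m gray
      i gray
        e gray
        e black
      i black
      j gray
        f gray
        f black
        h gray
          k gray
            d gray
            d black
          k black
          h→f: f black — skip
        h black
      j black
    m black
    c gray
      b gray
        b→d: d black — skip
        b→g: g is gray → back edge
Back edge closes the cycle g → a → c → b → g; its vertices are {a, b, c, g}.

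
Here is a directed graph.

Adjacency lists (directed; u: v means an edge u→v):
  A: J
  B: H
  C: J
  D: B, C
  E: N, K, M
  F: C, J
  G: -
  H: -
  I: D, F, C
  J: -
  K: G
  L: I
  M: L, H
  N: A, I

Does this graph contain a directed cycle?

DFS with white/gray/black marking, starting from G:
G gray
G black
A gray
  J gray
  J black
A black
B gray
  H gray
  H black
B black
C gray
  C→J: J black — skip
C black
D gray
  D→B: B black — skip
  D→C: C black — skip
D black
E gray
  N gray
    N→A: A black — skip
    I gray
      I→D: D black — skip
      F gray
        F→C: C black — skip
        F→J: J black — skip
      F black
      I→C: C black — skip
    I black
  N black
  K gray
    K→G: G black — skip
  K black
  M gray
    L gray
      L→I: I black — skip
    L black
    M→H: H black — skip
  M black
E black
Every edge goes to a white or black vertex — no back edge, so the graph is acyclic.

No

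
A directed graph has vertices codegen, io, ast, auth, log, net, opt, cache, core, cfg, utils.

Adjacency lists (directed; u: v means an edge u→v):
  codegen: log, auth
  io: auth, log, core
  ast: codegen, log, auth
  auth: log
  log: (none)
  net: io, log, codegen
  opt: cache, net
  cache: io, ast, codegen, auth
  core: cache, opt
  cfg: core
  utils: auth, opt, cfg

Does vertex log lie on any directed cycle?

No

log lies on a cycle iff there is a path from log back to itself.
Exploring from log, it never reaches itself; equivalently, its strongly connected component is a singleton.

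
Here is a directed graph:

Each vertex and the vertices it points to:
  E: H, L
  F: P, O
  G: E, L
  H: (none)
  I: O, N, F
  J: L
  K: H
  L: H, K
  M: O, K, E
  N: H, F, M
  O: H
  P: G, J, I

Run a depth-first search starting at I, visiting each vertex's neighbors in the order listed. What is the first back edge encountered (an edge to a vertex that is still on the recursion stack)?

DFS from I (visiting each vertex's neighbors in the order listed); mark gray on enter, black on exit:
I gray
  O gray
    H gray
    H black
  O black
  N gray
    N→H: H black — skip
    F gray
      P gray
        G gray
          E gray
            E→H: H black — skip
            L gray
              L→H: H black — skip
              K gray
                K→H: H black — skip
              K black
            L black
          E black
          G→L: L black — skip
        G black
        J gray
          J→L: L black — skip
        J black
        P→I: I is gray → back edge
First back edge: P → I.

P->I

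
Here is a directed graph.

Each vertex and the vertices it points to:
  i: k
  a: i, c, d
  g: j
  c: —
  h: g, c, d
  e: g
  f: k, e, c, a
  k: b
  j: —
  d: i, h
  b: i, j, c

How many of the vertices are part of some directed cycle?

5

A vertex is on a directed cycle iff it belongs to a strongly connected component of size ≥ 2 (or has a self-loop).
The vertices on cycles are {b, d, h, i, k} — 5 in total.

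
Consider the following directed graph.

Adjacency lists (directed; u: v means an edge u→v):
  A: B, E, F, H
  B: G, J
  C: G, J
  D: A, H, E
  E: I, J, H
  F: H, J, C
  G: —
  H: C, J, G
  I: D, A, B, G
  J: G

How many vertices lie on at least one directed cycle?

4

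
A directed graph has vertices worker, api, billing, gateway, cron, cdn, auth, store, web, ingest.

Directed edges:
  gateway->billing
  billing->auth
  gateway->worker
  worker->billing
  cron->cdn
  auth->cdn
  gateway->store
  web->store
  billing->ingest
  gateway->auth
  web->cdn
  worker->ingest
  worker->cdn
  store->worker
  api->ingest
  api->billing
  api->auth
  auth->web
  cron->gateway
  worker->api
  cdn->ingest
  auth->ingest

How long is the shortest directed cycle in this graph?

5

For each vertex v, BFS finds the shortest path from v back to v.
The shortest such closed walk is auth → web → store → worker → billing → auth, length 5.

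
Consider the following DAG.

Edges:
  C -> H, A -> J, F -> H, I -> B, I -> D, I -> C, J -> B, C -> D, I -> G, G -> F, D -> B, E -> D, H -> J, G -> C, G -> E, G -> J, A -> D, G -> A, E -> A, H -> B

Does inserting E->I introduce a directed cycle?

Adding E→I creates a cycle iff I can already reach E.
Path from I: I → G → E.
So I → … → E → I is a cycle.

Yes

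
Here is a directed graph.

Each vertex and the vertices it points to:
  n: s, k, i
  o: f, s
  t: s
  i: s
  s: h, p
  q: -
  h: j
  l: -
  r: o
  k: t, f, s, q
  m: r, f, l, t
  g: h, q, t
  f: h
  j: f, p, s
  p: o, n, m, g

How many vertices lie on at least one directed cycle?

13

A vertex is on a directed cycle iff it belongs to a strongly connected component of size ≥ 2 (or has a self-loop).
The vertices on cycles are {f, g, h, i, j, k, m, n, o, p, r, s, t} — 13 in total.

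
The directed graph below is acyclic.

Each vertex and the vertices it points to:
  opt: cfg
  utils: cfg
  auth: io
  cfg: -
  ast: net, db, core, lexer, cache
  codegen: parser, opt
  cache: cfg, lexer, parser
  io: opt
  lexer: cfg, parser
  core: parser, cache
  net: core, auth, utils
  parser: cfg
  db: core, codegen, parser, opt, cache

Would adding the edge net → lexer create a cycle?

Adding net→lexer creates a cycle iff lexer can already reach net.
Explore from lexer: no path reaches net. The graph stays acyclic.

No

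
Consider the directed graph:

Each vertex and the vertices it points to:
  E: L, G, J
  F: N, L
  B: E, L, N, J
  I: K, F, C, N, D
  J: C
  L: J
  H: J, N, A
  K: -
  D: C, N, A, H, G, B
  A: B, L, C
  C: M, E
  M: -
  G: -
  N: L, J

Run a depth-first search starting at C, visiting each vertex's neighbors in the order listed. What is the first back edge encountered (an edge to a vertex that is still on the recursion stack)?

DFS from C (visiting each vertex's neighbors in the order listed); mark gray on enter, black on exit:
C gray
  M gray
  M black
  E gray
    L gray
      J gray
        J→C: C is gray → back edge
First back edge: J → C.

J→C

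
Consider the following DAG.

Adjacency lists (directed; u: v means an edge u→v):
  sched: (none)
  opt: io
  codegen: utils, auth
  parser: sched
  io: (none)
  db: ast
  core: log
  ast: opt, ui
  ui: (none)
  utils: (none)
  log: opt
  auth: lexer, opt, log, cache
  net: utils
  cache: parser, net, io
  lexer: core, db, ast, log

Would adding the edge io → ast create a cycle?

Adding io→ast creates a cycle iff ast can already reach io.
Path from ast: ast → opt → io.
So ast → … → io → ast is a cycle.

Yes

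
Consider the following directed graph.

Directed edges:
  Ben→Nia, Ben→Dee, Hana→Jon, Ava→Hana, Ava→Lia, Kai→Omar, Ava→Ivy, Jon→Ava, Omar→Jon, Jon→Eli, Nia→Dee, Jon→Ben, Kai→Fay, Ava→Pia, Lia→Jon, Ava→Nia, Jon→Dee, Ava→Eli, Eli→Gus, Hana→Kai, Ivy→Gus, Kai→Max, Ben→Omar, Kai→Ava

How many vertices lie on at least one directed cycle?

A vertex is on a directed cycle iff it belongs to a strongly connected component of size ≥ 2 (or has a self-loop).
The vertices on cycles are {Ava, Ben, Jon, Kai, Lia, Hana, Omar} — 7 in total.

7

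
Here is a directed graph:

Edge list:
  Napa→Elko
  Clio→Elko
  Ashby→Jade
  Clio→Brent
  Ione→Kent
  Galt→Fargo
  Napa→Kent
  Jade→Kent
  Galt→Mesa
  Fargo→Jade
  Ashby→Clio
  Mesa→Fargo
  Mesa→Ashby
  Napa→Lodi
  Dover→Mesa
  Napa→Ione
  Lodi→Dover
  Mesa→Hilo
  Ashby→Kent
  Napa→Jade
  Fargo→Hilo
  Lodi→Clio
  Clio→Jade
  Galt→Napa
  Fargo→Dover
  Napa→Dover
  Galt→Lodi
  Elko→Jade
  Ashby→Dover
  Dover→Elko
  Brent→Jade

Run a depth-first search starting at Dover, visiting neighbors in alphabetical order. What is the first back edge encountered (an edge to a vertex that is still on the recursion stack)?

DFS from Dover (visiting neighbors in alphabetical order); mark gray on enter, black on exit:
Dover gray
  Elko gray
    Jade gray
      Kent gray
      Kent black
    Jade black
  Elko black
  Mesa gray
    Ashby gray
      Clio gray
        Brent gray
          Brent→Jade: Jade black — skip
        Brent black
        Clio→Elko: Elko black — skip
        Clio→Jade: Jade black — skip
      Clio black
      Ashby→Dover: Dover is gray → back edge
First back edge: Ashby → Dover.

Ashby→Dover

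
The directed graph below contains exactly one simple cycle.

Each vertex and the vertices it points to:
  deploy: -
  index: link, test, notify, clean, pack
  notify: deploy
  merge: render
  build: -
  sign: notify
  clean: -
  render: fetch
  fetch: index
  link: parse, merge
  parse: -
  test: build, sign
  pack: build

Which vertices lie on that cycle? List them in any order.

link, fetch, index, merge, render

DFS with gray/black marking from fetch:
fetch gray
  index gray
    link gray
      parse gray
      parse black
      merge gray
        render gray
          render→fetch: fetch is gray → back edge
Back edge closes the cycle fetch → index → link → merge → render → fetch; its vertices are {link, fetch, index, merge, render}.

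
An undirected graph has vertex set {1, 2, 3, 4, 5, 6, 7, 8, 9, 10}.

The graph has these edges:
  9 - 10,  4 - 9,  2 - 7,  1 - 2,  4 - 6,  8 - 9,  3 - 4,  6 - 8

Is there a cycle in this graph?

Yes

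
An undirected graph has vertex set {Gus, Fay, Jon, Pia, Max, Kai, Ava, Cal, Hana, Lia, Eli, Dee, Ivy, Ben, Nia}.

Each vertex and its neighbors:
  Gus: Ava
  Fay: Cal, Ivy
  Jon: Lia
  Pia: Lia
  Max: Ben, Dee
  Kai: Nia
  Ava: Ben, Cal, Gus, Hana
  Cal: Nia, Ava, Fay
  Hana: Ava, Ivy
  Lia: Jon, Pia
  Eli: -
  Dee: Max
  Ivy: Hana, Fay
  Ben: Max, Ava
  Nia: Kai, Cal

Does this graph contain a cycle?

DFS, tracking each vertex's parent; an edge to a visited non-parent vertex closes a cycle.
Start from Kai:
visit Kai (parent –)
  visit Nia (parent Kai)
    Nia–Kai: parent, skip
    visit Cal (parent Nia)
      Cal–Nia: parent, skip
      visit Ava (parent Cal)
        visit Ben (parent Ava)
          visit Max (parent Ben)
            Max–Ben: parent, skip
            visit Dee (parent Max)
              Dee–Max: parent, skip
          Ben–Ava: parent, skip
        Ava–Cal: parent, skip
        visit Gus (parent Ava)
          Gus–Ava: parent, skip
        visit Hana (parent Ava)
          Hana–Ava: parent, skip
          visit Ivy (parent Hana)
            Ivy–Hana: parent, skip
            visit Fay (parent Ivy)
              Fay–Cal: Cal visited and ≠ parent → cycle
Cycle: Cal – Ava – Hana – Ivy – Fay – Cal.

Yes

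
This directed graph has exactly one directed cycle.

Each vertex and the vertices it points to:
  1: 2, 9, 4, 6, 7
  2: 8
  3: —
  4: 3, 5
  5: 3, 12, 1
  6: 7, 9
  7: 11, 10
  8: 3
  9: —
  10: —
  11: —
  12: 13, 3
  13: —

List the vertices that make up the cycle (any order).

1, 4, 5

DFS with gray/black marking from 1:
1 gray
  2 gray
    8 gray
      3 gray
      3 black
    8 black
  2 black
  9 gray
  9 black
  4 gray
    4→3: 3 black — skip
    5 gray
      5→3: 3 black — skip
      12 gray
        13 gray
        13 black
        12→3: 3 black — skip
      12 black
      5→1: 1 is gray → back edge
Back edge closes the cycle 1 → 4 → 5 → 1; its vertices are {1, 4, 5}.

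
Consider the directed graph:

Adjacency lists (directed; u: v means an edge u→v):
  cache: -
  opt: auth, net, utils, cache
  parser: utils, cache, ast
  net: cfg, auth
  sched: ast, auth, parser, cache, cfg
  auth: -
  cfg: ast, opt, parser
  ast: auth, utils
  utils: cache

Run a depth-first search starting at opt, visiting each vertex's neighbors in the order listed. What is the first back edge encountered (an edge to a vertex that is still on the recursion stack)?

cfg->opt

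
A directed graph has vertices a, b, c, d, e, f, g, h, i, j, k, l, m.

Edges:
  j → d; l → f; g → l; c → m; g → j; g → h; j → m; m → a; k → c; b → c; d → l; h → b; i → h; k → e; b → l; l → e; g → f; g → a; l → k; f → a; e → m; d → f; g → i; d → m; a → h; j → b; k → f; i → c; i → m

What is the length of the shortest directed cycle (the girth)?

5

For each vertex v, BFS finds the shortest path from v back to v.
The shortest such closed walk is l → f → a → h → b → l, length 5.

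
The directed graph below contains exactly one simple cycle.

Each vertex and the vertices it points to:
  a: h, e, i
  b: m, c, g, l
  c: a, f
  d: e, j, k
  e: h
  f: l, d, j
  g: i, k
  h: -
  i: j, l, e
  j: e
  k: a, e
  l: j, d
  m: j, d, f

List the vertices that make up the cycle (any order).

a, d, i, k, l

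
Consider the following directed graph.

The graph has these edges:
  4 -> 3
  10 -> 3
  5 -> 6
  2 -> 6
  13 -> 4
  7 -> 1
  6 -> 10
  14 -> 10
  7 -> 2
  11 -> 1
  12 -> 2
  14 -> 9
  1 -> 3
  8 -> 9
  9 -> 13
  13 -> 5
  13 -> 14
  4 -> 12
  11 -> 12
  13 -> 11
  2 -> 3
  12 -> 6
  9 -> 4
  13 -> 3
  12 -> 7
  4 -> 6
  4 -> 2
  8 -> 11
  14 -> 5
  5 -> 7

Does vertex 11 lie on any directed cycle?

11 lies on a cycle iff there is a path from 11 back to itself.
Exploring from 11, it never reaches itself; equivalently, its strongly connected component is a singleton.

No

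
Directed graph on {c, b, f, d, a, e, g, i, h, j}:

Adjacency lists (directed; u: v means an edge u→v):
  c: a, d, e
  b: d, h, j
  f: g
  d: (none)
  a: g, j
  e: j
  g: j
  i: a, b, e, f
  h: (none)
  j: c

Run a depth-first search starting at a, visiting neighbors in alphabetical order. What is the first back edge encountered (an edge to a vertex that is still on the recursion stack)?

c→a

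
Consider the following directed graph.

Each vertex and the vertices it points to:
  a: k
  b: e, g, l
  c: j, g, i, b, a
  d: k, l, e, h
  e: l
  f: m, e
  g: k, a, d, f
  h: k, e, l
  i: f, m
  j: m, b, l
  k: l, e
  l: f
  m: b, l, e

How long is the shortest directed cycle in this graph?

3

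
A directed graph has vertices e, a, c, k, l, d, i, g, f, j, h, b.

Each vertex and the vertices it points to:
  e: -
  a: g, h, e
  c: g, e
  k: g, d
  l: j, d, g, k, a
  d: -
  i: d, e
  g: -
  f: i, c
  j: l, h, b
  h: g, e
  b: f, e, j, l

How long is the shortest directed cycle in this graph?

For each vertex v, BFS finds the shortest path from v back to v.
The shortest such closed walk is j → b → j, length 2.

2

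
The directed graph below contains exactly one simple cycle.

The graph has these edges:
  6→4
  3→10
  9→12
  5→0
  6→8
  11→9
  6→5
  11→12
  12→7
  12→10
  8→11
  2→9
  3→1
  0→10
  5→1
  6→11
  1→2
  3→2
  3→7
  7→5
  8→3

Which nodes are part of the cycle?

DFS with gray/black marking from 5:
5 gray
  1 gray
    2 gray
      9 gray
        12 gray
          7 gray
            7→5: 5 is gray → back edge
Back edge closes the cycle 5 → 1 → 2 → 9 → 12 → 7 → 5; its vertices are {1, 2, 5, 7, 9, 12}.

1, 2, 5, 7, 9, 12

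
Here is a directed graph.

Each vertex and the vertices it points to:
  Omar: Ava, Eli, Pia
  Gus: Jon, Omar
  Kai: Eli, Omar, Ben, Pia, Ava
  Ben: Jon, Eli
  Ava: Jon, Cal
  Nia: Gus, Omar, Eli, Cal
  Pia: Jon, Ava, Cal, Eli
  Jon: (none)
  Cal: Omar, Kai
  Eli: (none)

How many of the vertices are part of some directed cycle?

A vertex is on a directed cycle iff it belongs to a strongly connected component of size ≥ 2 (or has a self-loop).
The vertices on cycles are {Ava, Cal, Kai, Pia, Omar} — 5 in total.

5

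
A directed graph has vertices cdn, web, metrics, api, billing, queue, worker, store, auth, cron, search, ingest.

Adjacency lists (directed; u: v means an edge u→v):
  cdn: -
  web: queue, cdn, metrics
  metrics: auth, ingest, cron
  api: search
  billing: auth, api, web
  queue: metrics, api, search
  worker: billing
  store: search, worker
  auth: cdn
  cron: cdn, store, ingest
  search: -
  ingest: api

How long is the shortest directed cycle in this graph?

6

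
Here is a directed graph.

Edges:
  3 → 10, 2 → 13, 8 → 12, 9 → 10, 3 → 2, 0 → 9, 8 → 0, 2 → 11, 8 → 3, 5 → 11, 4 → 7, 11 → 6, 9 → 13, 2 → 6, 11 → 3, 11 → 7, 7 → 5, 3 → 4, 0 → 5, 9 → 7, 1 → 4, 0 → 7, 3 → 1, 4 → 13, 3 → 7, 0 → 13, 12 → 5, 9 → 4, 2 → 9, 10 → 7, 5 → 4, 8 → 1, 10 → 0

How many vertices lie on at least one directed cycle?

A vertex is on a directed cycle iff it belongs to a strongly connected component of size ≥ 2 (or has a self-loop).
The vertices on cycles are {0, 1, 2, 3, 4, 5, 7, 9, 10, 11} — 10 in total.

10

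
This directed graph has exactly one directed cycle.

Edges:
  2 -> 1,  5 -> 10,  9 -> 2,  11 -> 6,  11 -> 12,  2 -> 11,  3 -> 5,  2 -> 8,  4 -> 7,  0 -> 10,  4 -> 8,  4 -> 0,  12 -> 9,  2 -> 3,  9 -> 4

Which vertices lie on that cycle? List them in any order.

2, 9, 11, 12

DFS with gray/black marking from 9:
9 gray
  2 gray
    8 gray
    8 black
    1 gray
    1 black
    11 gray
      12 gray
        12→9: 9 is gray → back edge
Back edge closes the cycle 9 → 2 → 11 → 12 → 9; its vertices are {2, 9, 11, 12}.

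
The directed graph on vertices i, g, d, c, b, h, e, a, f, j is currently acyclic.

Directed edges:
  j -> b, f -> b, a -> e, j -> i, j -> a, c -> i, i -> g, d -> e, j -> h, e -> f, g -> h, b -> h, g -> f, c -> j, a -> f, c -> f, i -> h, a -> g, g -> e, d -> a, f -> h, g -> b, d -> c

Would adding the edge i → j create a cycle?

Adding i→j creates a cycle iff j can already reach i.
Path from j: j → i.
So j → … → i → j is a cycle.

Yes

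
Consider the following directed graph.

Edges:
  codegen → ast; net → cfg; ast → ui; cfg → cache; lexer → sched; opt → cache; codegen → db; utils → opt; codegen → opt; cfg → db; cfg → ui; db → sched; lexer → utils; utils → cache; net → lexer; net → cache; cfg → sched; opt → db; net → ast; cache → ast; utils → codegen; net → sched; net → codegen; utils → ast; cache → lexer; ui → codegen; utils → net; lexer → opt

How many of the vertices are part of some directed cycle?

9

A vertex is on a directed cycle iff it belongs to a strongly connected component of size ≥ 2 (or has a self-loop).
The vertices on cycles are {ui, ast, cfg, net, opt, cache, lexer, utils, codegen} — 9 in total.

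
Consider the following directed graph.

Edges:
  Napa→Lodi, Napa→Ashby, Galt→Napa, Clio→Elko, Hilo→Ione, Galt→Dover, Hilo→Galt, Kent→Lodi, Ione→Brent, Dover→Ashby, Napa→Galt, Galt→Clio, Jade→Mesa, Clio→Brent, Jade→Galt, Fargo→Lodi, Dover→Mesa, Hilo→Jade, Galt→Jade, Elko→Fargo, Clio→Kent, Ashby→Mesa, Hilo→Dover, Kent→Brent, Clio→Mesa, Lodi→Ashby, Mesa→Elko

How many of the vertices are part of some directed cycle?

A vertex is on a directed cycle iff it belongs to a strongly connected component of size ≥ 2 (or has a self-loop).
The vertices on cycles are {Elko, Galt, Jade, Lodi, Mesa, Napa, Ashby, Fargo} — 8 in total.

8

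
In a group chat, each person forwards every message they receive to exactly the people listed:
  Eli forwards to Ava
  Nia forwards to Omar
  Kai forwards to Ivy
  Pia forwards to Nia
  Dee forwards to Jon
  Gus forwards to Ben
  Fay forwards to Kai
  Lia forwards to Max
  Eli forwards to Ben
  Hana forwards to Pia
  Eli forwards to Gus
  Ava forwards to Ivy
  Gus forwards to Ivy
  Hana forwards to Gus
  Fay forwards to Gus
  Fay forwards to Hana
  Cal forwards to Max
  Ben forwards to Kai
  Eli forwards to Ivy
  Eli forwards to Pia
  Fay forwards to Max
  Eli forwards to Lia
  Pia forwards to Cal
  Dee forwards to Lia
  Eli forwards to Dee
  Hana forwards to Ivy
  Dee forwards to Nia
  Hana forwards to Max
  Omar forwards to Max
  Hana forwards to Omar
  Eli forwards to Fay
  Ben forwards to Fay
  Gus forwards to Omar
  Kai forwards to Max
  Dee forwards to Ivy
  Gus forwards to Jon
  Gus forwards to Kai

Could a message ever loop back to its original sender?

Yes

DFS with white/gray/black marking, starting from Eli:
Eli gray
  Ava gray
    Ivy gray
    Ivy black
  Ava black
  Fay gray
    Kai gray
      Kai→Ivy: Ivy black — skip
      Max gray
      Max black
    Kai black
    Hana gray
      Hana→Max: Max black — skip
      Omar gray
        Omar→Max: Max black — skip
      Omar black
      Hana→Ivy: Ivy black — skip
      Gus gray
        Jon gray
        Jon black
        Ben gray
          Ben→Kai: Kai black — skip
          Ben→Fay: Fay is gray → back edge
Back edge found, so a cycle exists: Fay → Hana → Gus → Ben → Fay.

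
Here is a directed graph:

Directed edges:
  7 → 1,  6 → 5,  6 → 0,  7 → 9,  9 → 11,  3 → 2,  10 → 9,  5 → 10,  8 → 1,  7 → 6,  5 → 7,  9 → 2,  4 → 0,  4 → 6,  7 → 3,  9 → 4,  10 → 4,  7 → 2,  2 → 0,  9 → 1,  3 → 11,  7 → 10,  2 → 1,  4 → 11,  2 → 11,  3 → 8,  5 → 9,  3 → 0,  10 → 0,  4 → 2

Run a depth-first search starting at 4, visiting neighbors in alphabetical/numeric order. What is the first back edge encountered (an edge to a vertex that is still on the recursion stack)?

7->6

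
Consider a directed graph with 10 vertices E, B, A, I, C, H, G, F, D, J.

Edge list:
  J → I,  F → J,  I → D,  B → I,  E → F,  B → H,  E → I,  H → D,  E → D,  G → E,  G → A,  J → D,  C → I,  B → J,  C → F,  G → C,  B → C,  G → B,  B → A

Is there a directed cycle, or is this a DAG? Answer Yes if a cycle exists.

No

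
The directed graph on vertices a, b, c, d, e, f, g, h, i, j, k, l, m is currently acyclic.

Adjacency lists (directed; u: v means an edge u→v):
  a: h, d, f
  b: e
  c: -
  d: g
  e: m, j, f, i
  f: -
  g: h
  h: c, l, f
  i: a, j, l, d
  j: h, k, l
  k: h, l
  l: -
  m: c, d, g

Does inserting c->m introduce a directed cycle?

Yes

Adding c→m creates a cycle iff m can already reach c.
Path from m: m → c.
So m → … → c → m is a cycle.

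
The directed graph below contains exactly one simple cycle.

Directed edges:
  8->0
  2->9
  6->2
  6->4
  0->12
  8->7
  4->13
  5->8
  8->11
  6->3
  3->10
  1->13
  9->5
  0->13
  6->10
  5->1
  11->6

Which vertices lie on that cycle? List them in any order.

DFS with gray/black marking from 5:
5 gray
  8 gray
    7 gray
    7 black
    11 gray
      6 gray
        2 gray
          9 gray
            9→5: 5 is gray → back edge
Back edge closes the cycle 5 → 8 → 11 → 6 → 2 → 9 → 5; its vertices are {2, 5, 6, 8, 9, 11}.

2, 5, 6, 8, 9, 11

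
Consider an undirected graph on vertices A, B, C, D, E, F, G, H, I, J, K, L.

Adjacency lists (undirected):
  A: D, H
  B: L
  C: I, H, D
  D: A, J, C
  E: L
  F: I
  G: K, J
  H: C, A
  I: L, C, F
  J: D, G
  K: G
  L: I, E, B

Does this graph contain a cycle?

Yes

DFS, tracking each vertex's parent; an edge to a visited non-parent vertex closes a cycle.
Start from H:
visit H (parent –)
  visit C (parent H)
    visit I (parent C)
      visit L (parent I)
        L–I: parent, skip
        visit E (parent L)
          E–L: parent, skip
        visit B (parent L)
          B–L: parent, skip
      I–C: parent, skip
      visit F (parent I)
        F–I: parent, skip
    C–H: parent, skip
    visit D (parent C)
      visit A (parent D)
        A–D: parent, skip
        A–H: H visited and ≠ parent → cycle
Cycle: H – C – D – A – H.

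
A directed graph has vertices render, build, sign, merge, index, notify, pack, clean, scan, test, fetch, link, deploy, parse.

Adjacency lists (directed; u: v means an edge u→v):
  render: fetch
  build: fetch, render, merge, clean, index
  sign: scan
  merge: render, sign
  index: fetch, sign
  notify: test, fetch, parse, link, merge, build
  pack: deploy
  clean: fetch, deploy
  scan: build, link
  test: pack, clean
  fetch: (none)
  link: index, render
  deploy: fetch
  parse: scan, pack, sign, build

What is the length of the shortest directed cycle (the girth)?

4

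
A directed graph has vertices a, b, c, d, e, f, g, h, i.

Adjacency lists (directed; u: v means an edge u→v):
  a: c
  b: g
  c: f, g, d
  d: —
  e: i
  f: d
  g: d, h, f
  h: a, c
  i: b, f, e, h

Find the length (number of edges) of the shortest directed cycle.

For each vertex v, BFS finds the shortest path from v back to v.
The shortest such closed walk is e → i → e, length 2.

2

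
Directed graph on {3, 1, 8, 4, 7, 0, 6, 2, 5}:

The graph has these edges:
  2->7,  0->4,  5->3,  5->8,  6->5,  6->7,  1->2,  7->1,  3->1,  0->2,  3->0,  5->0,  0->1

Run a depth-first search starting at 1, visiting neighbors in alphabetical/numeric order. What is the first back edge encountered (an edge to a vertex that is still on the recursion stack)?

7→1

DFS from 1 (visiting neighbors in alphabetical/numeric order); mark gray on enter, black on exit:
1 gray
  2 gray
    7 gray
      7→1: 1 is gray → back edge
First back edge: 7 → 1.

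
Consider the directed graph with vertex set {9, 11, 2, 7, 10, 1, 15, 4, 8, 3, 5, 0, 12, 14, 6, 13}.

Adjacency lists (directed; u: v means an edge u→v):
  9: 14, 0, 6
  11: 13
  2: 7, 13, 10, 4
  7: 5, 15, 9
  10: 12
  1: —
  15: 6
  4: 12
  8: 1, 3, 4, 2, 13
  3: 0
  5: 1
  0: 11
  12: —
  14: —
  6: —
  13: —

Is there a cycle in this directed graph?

No

DFS with white/gray/black marking, starting from 0:
0 gray
  11 gray
    13 gray
    13 black
  11 black
0 black
9 gray
  14 gray
  14 black
  9→0: 0 black — skip
  6 gray
  6 black
9 black
2 gray
  7 gray
    5 gray
      1 gray
      1 black
    5 black
    15 gray
      15→6: 6 black — skip
    15 black
    7→9: 9 black — skip
  7 black
  2→13: 13 black — skip
  10 gray
    12 gray
    12 black
  10 black
  4 gray
    4→12: 12 black — skip
  4 black
2 black
8 gray
  8→1: 1 black — skip
  3 gray
    3→0: 0 black — skip
  3 black
  8→4: 4 black — skip
  8→2: 2 black — skip
  8→13: 13 black — skip
8 black
Every edge goes to a white or black vertex — no back edge, so the graph is acyclic.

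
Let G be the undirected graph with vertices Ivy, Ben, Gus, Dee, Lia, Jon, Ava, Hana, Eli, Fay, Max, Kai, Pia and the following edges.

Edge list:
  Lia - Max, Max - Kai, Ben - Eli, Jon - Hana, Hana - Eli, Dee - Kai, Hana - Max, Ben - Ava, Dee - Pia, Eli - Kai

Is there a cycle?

DFS, tracking each vertex's parent; an edge to a visited non-parent vertex closes a cycle.
Start from Pia:
visit Pia (parent –)
  visit Dee (parent Pia)
    Dee–Pia: parent, skip
    visit Kai (parent Dee)
      visit Max (parent Kai)
        Max–Kai: parent, skip
        visit Hana (parent Max)
          visit Eli (parent Hana)
            visit Ben (parent Eli)
              visit Ava (parent Ben)
                Ava–Ben: parent, skip
              Ben–Eli: parent, skip
            Eli–Hana: parent, skip
            Eli–Kai: Kai visited and ≠ parent → cycle
Cycle: Kai – Max – Hana – Eli – Kai.

Yes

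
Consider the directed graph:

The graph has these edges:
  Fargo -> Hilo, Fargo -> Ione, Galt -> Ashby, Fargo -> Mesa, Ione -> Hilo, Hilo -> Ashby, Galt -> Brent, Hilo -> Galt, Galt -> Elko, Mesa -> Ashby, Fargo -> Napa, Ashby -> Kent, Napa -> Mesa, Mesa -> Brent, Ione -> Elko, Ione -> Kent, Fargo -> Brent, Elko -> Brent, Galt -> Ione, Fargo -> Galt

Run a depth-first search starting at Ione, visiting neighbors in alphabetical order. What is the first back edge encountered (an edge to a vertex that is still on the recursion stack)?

DFS from Ione (visiting neighbors in alphabetical order); mark gray on enter, black on exit:
Ione gray
  Elko gray
    Brent gray
    Brent black
  Elko black
  Hilo gray
    Ashby gray
      Kent gray
      Kent black
    Ashby black
    Galt gray
      Galt→Ashby: Ashby black — skip
      Galt→Brent: Brent black — skip
      Galt→Elko: Elko black — skip
      Galt→Ione: Ione is gray → back edge
First back edge: Galt → Ione.

Galt->Ione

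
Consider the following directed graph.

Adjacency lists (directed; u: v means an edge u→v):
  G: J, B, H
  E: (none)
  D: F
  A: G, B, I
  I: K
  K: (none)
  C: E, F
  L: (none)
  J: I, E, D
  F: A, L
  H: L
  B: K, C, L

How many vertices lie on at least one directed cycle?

7

A vertex is on a directed cycle iff it belongs to a strongly connected component of size ≥ 2 (or has a self-loop).
The vertices on cycles are {A, B, C, D, F, G, J} — 7 in total.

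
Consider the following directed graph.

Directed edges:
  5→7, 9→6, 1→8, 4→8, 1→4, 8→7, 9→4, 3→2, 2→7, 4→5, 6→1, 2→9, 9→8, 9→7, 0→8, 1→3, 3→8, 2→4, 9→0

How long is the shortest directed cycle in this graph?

5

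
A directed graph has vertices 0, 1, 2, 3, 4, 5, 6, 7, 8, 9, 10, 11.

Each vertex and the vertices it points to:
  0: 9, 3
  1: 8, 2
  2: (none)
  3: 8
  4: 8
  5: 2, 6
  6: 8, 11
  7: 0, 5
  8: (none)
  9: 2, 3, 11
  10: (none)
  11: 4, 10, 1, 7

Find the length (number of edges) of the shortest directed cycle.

For each vertex v, BFS finds the shortest path from v back to v.
The shortest such closed walk is 9 → 11 → 7 → 0 → 9, length 4.

4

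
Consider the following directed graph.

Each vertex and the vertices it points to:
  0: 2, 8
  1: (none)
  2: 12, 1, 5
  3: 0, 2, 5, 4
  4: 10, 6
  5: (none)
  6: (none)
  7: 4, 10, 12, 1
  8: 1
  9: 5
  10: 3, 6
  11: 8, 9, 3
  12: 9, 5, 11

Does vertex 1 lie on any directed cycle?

No

1 lies on a cycle iff there is a path from 1 back to itself.
Exploring from 1, it never reaches itself; equivalently, its strongly connected component is a singleton.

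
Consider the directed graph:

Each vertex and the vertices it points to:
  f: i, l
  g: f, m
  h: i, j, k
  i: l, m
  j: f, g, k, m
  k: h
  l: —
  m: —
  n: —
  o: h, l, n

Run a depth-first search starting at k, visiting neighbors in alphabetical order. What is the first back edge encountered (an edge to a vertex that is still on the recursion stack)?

DFS from k (visiting neighbors in alphabetical order); mark gray on enter, black on exit:
k gray
  h gray
    i gray
      l gray
      l black
      m gray
      m black
    i black
    j gray
      f gray
        f→i: i black — skip
        f→l: l black — skip
      f black
      g gray
        g→f: f black — skip
        g→m: m black — skip
      g black
      j→k: k is gray → back edge
First back edge: j → k.

j→k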